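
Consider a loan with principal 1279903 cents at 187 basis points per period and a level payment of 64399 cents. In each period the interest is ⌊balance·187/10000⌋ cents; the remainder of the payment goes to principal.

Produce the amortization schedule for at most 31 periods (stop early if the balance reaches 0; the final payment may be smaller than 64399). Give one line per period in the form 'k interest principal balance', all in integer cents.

1. interest=⌊1279903·187/10000⌋=23934; principal=64399-23934=40465; balance=1279903-40465=1239438
2. interest=⌊1239438·187/10000⌋=23177; principal=64399-23177=41222; balance=1239438-41222=1198216
3. interest=⌊1198216·187/10000⌋=22406; principal=64399-22406=41993; balance=1198216-41993=1156223
4. interest=⌊1156223·187/10000⌋=21621; principal=64399-21621=42778; balance=1156223-42778=1113445
5. interest=⌊1113445·187/10000⌋=20821; principal=64399-20821=43578; balance=1113445-43578=1069867
6. interest=⌊1069867·187/10000⌋=20006; principal=64399-20006=44393; balance=1069867-44393=1025474
7. interest=⌊1025474·187/10000⌋=19176; principal=64399-19176=45223; balance=1025474-45223=980251
8. interest=⌊980251·187/10000⌋=18330; principal=64399-18330=46069; balance=980251-46069=934182
9. interest=⌊934182·187/10000⌋=17469; principal=64399-17469=46930; balance=934182-46930=887252
10. interest=⌊887252·187/10000⌋=16591; principal=64399-16591=47808; balance=887252-47808=839444
11. interest=⌊839444·187/10000⌋=15697; principal=64399-15697=48702; balance=839444-48702=790742
12. interest=⌊790742·187/10000⌋=14786; principal=64399-14786=49613; balance=790742-49613=741129
13. interest=⌊741129·187/10000⌋=13859; principal=64399-13859=50540; balance=741129-50540=690589
14. interest=⌊690589·187/10000⌋=12914; principal=64399-12914=51485; balance=690589-51485=639104
15. interest=⌊639104·187/10000⌋=11951; principal=64399-11951=52448; balance=639104-52448=586656
16. interest=⌊586656·187/10000⌋=10970; principal=64399-10970=53429; balance=586656-53429=533227
17. interest=⌊533227·187/10000⌋=9971; principal=64399-9971=54428; balance=533227-54428=478799
18. interest=⌊478799·187/10000⌋=8953; principal=64399-8953=55446; balance=478799-55446=423353
19. interest=⌊423353·187/10000⌋=7916; principal=64399-7916=56483; balance=423353-56483=366870
20. interest=⌊366870·187/10000⌋=6860; principal=64399-6860=57539; balance=366870-57539=309331
21. interest=⌊309331·187/10000⌋=5784; principal=64399-5784=58615; balance=309331-58615=250716
22. interest=⌊250716·187/10000⌋=4688; principal=64399-4688=59711; balance=250716-59711=191005
23. interest=⌊191005·187/10000⌋=3571; principal=64399-3571=60828; balance=191005-60828=130177
24. interest=⌊130177·187/10000⌋=2434; principal=64399-2434=61965; balance=130177-61965=68212
25. interest=⌊68212·187/10000⌋=1275; principal=64399-1275=63124; balance=68212-63124=5088
26. interest=⌊5088·187/10000⌋=95; principal=min(64399-95,5088)=5088; balance=5088-5088=0

1 23934 40465 1239438
2 23177 41222 1198216
3 22406 41993 1156223
4 21621 42778 1113445
5 20821 43578 1069867
6 20006 44393 1025474
7 19176 45223 980251
8 18330 46069 934182
9 17469 46930 887252
10 16591 47808 839444
11 15697 48702 790742
12 14786 49613 741129
13 13859 50540 690589
14 12914 51485 639104
15 11951 52448 586656
16 10970 53429 533227
17 9971 54428 478799
18 8953 55446 423353
19 7916 56483 366870
20 6860 57539 309331
21 5784 58615 250716
22 4688 59711 191005
23 3571 60828 130177
24 2434 61965 68212
25 1275 63124 5088
26 95 5088 0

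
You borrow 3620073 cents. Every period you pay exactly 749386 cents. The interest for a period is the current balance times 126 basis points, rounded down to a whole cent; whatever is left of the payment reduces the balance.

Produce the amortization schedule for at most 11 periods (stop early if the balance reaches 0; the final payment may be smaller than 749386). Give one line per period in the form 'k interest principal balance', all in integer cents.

1. interest=⌊3620073·126/10000⌋=45612; principal=749386-45612=703774; balance=3620073-703774=2916299
2. interest=⌊2916299·126/10000⌋=36745; principal=749386-36745=712641; balance=2916299-712641=2203658
3. interest=⌊2203658·126/10000⌋=27766; principal=749386-27766=721620; balance=2203658-721620=1482038
4. interest=⌊1482038·126/10000⌋=18673; principal=749386-18673=730713; balance=1482038-730713=751325
5. interest=⌊751325·126/10000⌋=9466; principal=749386-9466=739920; balance=751325-739920=11405
6. interest=⌊11405·126/10000⌋=143; principal=min(749386-143,11405)=11405; balance=11405-11405=0

1 45612 703774 2916299
2 36745 712641 2203658
3 27766 721620 1482038
4 18673 730713 751325
5 9466 739920 11405
6 143 11405 0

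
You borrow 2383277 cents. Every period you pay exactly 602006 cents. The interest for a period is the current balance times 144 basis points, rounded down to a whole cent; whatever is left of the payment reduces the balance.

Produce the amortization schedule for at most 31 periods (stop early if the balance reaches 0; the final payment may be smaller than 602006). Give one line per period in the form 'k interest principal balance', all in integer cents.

1 34319 567687 1815590
2 26144 575862 1239728
3 17852 584154 655574
4 9440 592566 63008
5 907 63008 0

1. interest=⌊2383277·144/10000⌋=34319; principal=602006-34319=567687; balance=2383277-567687=1815590
2. interest=⌊1815590·144/10000⌋=26144; principal=602006-26144=575862; balance=1815590-575862=1239728
3. interest=⌊1239728·144/10000⌋=17852; principal=602006-17852=584154; balance=1239728-584154=655574
4. interest=⌊655574·144/10000⌋=9440; principal=602006-9440=592566; balance=655574-592566=63008
5. interest=⌊63008·144/10000⌋=907; principal=min(602006-907,63008)=63008; balance=63008-63008=0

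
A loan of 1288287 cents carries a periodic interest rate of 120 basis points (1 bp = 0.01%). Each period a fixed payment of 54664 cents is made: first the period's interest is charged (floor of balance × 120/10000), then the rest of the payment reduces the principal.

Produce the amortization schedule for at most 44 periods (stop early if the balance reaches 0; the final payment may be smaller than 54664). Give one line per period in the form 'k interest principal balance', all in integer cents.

1. interest=⌊1288287·120/10000⌋=15459; principal=54664-15459=39205; balance=1288287-39205=1249082
2. interest=⌊1249082·120/10000⌋=14988; principal=54664-14988=39676; balance=1249082-39676=1209406
3. interest=⌊1209406·120/10000⌋=14512; principal=54664-14512=40152; balance=1209406-40152=1169254
4. interest=⌊1169254·120/10000⌋=14031; principal=54664-14031=40633; balance=1169254-40633=1128621
5. interest=⌊1128621·120/10000⌋=13543; principal=54664-13543=41121; balance=1128621-41121=1087500
6. interest=⌊1087500·120/10000⌋=13050; principal=54664-13050=41614; balance=1087500-41614=1045886
7. interest=⌊1045886·120/10000⌋=12550; principal=54664-12550=42114; balance=1045886-42114=1003772
8. interest=⌊1003772·120/10000⌋=12045; principal=54664-12045=42619; balance=1003772-42619=961153
9. interest=⌊961153·120/10000⌋=11533; principal=54664-11533=43131; balance=961153-43131=918022
10. interest=⌊918022·120/10000⌋=11016; principal=54664-11016=43648; balance=918022-43648=874374
11. interest=⌊874374·120/10000⌋=10492; principal=54664-10492=44172; balance=874374-44172=830202
12. interest=⌊830202·120/10000⌋=9962; principal=54664-9962=44702; balance=830202-44702=785500
13. interest=⌊785500·120/10000⌋=9426; principal=54664-9426=45238; balance=785500-45238=740262
14. interest=⌊740262·120/10000⌋=8883; principal=54664-8883=45781; balance=740262-45781=694481
15. interest=⌊694481·120/10000⌋=8333; principal=54664-8333=46331; balance=694481-46331=648150
16. interest=⌊648150·120/10000⌋=7777; principal=54664-7777=46887; balance=648150-46887=601263
17. interest=⌊601263·120/10000⌋=7215; principal=54664-7215=47449; balance=601263-47449=553814
18. interest=⌊553814·120/10000⌋=6645; principal=54664-6645=48019; balance=553814-48019=505795
19. interest=⌊505795·120/10000⌋=6069; principal=54664-6069=48595; balance=505795-48595=457200
20. interest=⌊457200·120/10000⌋=5486; principal=54664-5486=49178; balance=457200-49178=408022
21. interest=⌊408022·120/10000⌋=4896; principal=54664-4896=49768; balance=408022-49768=358254
22. interest=⌊358254·120/10000⌋=4299; principal=54664-4299=50365; balance=358254-50365=307889
23. interest=⌊307889·120/10000⌋=3694; principal=54664-3694=50970; balance=307889-50970=256919
24. interest=⌊256919·120/10000⌋=3083; principal=54664-3083=51581; balance=256919-51581=205338
25. interest=⌊205338·120/10000⌋=2464; principal=54664-2464=52200; balance=205338-52200=153138
26. interest=⌊153138·120/10000⌋=1837; principal=54664-1837=52827; balance=153138-52827=100311
27. interest=⌊100311·120/10000⌋=1203; principal=54664-1203=53461; balance=100311-53461=46850
28. interest=⌊46850·120/10000⌋=562; principal=min(54664-562,46850)=46850; balance=46850-46850=0

1 15459 39205 1249082
2 14988 39676 1209406
3 14512 40152 1169254
4 14031 40633 1128621
5 13543 41121 1087500
6 13050 41614 1045886
7 12550 42114 1003772
8 12045 42619 961153
9 11533 43131 918022
10 11016 43648 874374
11 10492 44172 830202
12 9962 44702 785500
13 9426 45238 740262
14 8883 45781 694481
15 8333 46331 648150
16 7777 46887 601263
17 7215 47449 553814
18 6645 48019 505795
19 6069 48595 457200
20 5486 49178 408022
21 4896 49768 358254
22 4299 50365 307889
23 3694 50970 256919
24 3083 51581 205338
25 2464 52200 153138
26 1837 52827 100311
27 1203 53461 46850
28 562 46850 0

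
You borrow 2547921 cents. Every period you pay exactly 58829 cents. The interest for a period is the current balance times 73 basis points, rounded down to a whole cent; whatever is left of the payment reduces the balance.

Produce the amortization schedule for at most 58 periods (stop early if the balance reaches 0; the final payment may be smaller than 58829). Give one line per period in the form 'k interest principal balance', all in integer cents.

1. interest=⌊2547921·73/10000⌋=18599; principal=58829-18599=40230; balance=2547921-40230=2507691
2. interest=⌊2507691·73/10000⌋=18306; principal=58829-18306=40523; balance=2507691-40523=2467168
3. interest=⌊2467168·73/10000⌋=18010; principal=58829-18010=40819; balance=2467168-40819=2426349
4. interest=⌊2426349·73/10000⌋=17712; principal=58829-17712=41117; balance=2426349-41117=2385232
5. interest=⌊2385232·73/10000⌋=17412; principal=58829-17412=41417; balance=2385232-41417=2343815
6. interest=⌊2343815·73/10000⌋=17109; principal=58829-17109=41720; balance=2343815-41720=2302095
7. interest=⌊2302095·73/10000⌋=16805; principal=58829-16805=42024; balance=2302095-42024=2260071
8. interest=⌊2260071·73/10000⌋=16498; principal=58829-16498=42331; balance=2260071-42331=2217740
9. interest=⌊2217740·73/10000⌋=16189; principal=58829-16189=42640; balance=2217740-42640=2175100
10. interest=⌊2175100·73/10000⌋=15878; principal=58829-15878=42951; balance=2175100-42951=2132149
11. interest=⌊2132149·73/10000⌋=15564; principal=58829-15564=43265; balance=2132149-43265=2088884
12. interest=⌊2088884·73/10000⌋=15248; principal=58829-15248=43581; balance=2088884-43581=2045303
13. interest=⌊2045303·73/10000⌋=14930; principal=58829-14930=43899; balance=2045303-43899=2001404
14. interest=⌊2001404·73/10000⌋=14610; principal=58829-14610=44219; balance=2001404-44219=1957185
15. interest=⌊1957185·73/10000⌋=14287; principal=58829-14287=44542; balance=1957185-44542=1912643
16. interest=⌊1912643·73/10000⌋=13962; principal=58829-13962=44867; balance=1912643-44867=1867776
17. interest=⌊1867776·73/10000⌋=13634; principal=58829-13634=45195; balance=1867776-45195=1822581
18. interest=⌊1822581·73/10000⌋=13304; principal=58829-13304=45525; balance=1822581-45525=1777056
19. interest=⌊1777056·73/10000⌋=12972; principal=58829-12972=45857; balance=1777056-45857=1731199
20. interest=⌊1731199·73/10000⌋=12637; principal=58829-12637=46192; balance=1731199-46192=1685007
21. interest=⌊1685007·73/10000⌋=12300; principal=58829-12300=46529; balance=1685007-46529=1638478
22. interest=⌊1638478·73/10000⌋=11960; principal=58829-11960=46869; balance=1638478-46869=1591609
23. interest=⌊1591609·73/10000⌋=11618; principal=58829-11618=47211; balance=1591609-47211=1544398
24. interest=⌊1544398·73/10000⌋=11274; principal=58829-11274=47555; balance=1544398-47555=1496843
25. interest=⌊1496843·73/10000⌋=10926; principal=58829-10926=47903; balance=1496843-47903=1448940
26. interest=⌊1448940·73/10000⌋=10577; principal=58829-10577=48252; balance=1448940-48252=1400688
27. interest=⌊1400688·73/10000⌋=10225; principal=58829-10225=48604; balance=1400688-48604=1352084
28. interest=⌊1352084·73/10000⌋=9870; principal=58829-9870=48959; balance=1352084-48959=1303125
29. interest=⌊1303125·73/10000⌋=9512; principal=58829-9512=49317; balance=1303125-49317=1253808
30. interest=⌊1253808·73/10000⌋=9152; principal=58829-9152=49677; balance=1253808-49677=1204131
31. interest=⌊1204131·73/10000⌋=8790; principal=58829-8790=50039; balance=1204131-50039=1154092
32. interest=⌊1154092·73/10000⌋=8424; principal=58829-8424=50405; balance=1154092-50405=1103687
33. interest=⌊1103687·73/10000⌋=8056; principal=58829-8056=50773; balance=1103687-50773=1052914
34. interest=⌊1052914·73/10000⌋=7686; principal=58829-7686=51143; balance=1052914-51143=1001771
35. interest=⌊1001771·73/10000⌋=7312; principal=58829-7312=51517; balance=1001771-51517=950254
36. interest=⌊950254·73/10000⌋=6936; principal=58829-6936=51893; balance=950254-51893=898361
37. interest=⌊898361·73/10000⌋=6558; principal=58829-6558=52271; balance=898361-52271=846090
38. interest=⌊846090·73/10000⌋=6176; principal=58829-6176=52653; balance=846090-52653=793437
39. interest=⌊793437·73/10000⌋=5792; principal=58829-5792=53037; balance=793437-53037=740400
40. interest=⌊740400·73/10000⌋=5404; principal=58829-5404=53425; balance=740400-53425=686975
41. interest=⌊686975·73/10000⌋=5014; principal=58829-5014=53815; balance=686975-53815=633160
42. interest=⌊633160·73/10000⌋=4622; principal=58829-4622=54207; balance=633160-54207=578953
43. interest=⌊578953·73/10000⌋=4226; principal=58829-4226=54603; balance=578953-54603=524350
44. interest=⌊524350·73/10000⌋=3827; principal=58829-3827=55002; balance=524350-55002=469348
45. interest=⌊469348·73/10000⌋=3426; principal=58829-3426=55403; balance=469348-55403=413945
46. interest=⌊413945·73/10000⌋=3021; principal=58829-3021=55808; balance=413945-55808=358137
47. interest=⌊358137·73/10000⌋=2614; principal=58829-2614=56215; balance=358137-56215=301922
48. interest=⌊301922·73/10000⌋=2204; principal=58829-2204=56625; balance=301922-56625=245297
49. interest=⌊245297·73/10000⌋=1790; principal=58829-1790=57039; balance=245297-57039=188258
50. interest=⌊188258·73/10000⌋=1374; principal=58829-1374=57455; balance=188258-57455=130803
51. interest=⌊130803·73/10000⌋=954; principal=58829-954=57875; balance=130803-57875=72928
52. interest=⌊72928·73/10000⌋=532; principal=58829-532=58297; balance=72928-58297=14631
53. interest=⌊14631·73/10000⌋=106; principal=min(58829-106,14631)=14631; balance=14631-14631=0

1 18599 40230 2507691
2 18306 40523 2467168
3 18010 40819 2426349
4 17712 41117 2385232
5 17412 41417 2343815
6 17109 41720 2302095
7 16805 42024 2260071
8 16498 42331 2217740
9 16189 42640 2175100
10 15878 42951 2132149
11 15564 43265 2088884
12 15248 43581 2045303
13 14930 43899 2001404
14 14610 44219 1957185
15 14287 44542 1912643
16 13962 44867 1867776
17 13634 45195 1822581
18 13304 45525 1777056
19 12972 45857 1731199
20 12637 46192 1685007
21 12300 46529 1638478
22 11960 46869 1591609
23 11618 47211 1544398
24 11274 47555 1496843
25 10926 47903 1448940
26 10577 48252 1400688
27 10225 48604 1352084
28 9870 48959 1303125
29 9512 49317 1253808
30 9152 49677 1204131
31 8790 50039 1154092
32 8424 50405 1103687
33 8056 50773 1052914
34 7686 51143 1001771
35 7312 51517 950254
36 6936 51893 898361
37 6558 52271 846090
38 6176 52653 793437
39 5792 53037 740400
40 5404 53425 686975
41 5014 53815 633160
42 4622 54207 578953
43 4226 54603 524350
44 3827 55002 469348
45 3426 55403 413945
46 3021 55808 358137
47 2614 56215 301922
48 2204 56625 245297
49 1790 57039 188258
50 1374 57455 130803
51 954 57875 72928
52 532 58297 14631
53 106 14631 0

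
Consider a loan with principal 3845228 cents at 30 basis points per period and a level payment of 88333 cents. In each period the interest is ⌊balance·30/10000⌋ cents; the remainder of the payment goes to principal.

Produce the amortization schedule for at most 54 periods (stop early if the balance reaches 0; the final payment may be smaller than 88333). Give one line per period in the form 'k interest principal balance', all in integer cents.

1 11535 76798 3768430
2 11305 77028 3691402
3 11074 77259 3614143
4 10842 77491 3536652
5 10609 77724 3458928
6 10376 77957 3380971
7 10142 78191 3302780
8 9908 78425 3224355
9 9673 78660 3145695
10 9437 78896 3066799
11 9200 79133 2987666
12 8962 79371 2908295
13 8724 79609 2828686
14 8486 79847 2748839
15 8246 80087 2668752
16 8006 80327 2588425
17 7765 80568 2507857
18 7523 80810 2427047
19 7281 81052 2345995
20 7037 81296 2264699
21 6794 81539 2183160
22 6549 81784 2101376
23 6304 82029 2019347
24 6058 82275 1937072
25 5811 82522 1854550
26 5563 82770 1771780
27 5315 83018 1688762
28 5066 83267 1605495
29 4816 83517 1521978
30 4565 83768 1438210
31 4314 84019 1354191
32 4062 84271 1269920
33 3809 84524 1185396
34 3556 84777 1100619
35 3301 85032 1015587
36 3046 85287 930300
37 2790 85543 844757
38 2534 85799 758958
39 2276 86057 672901
40 2018 86315 586586
41 1759 86574 500012
42 1500 86833 413179
43 1239 87094 326085
44 978 87355 238730
45 716 87617 151113
46 453 87880 63233
47 189 63233 0

1. interest=⌊3845228·30/10000⌋=11535; principal=88333-11535=76798; balance=3845228-76798=3768430
2. interest=⌊3768430·30/10000⌋=11305; principal=88333-11305=77028; balance=3768430-77028=3691402
3. interest=⌊3691402·30/10000⌋=11074; principal=88333-11074=77259; balance=3691402-77259=3614143
4. interest=⌊3614143·30/10000⌋=10842; principal=88333-10842=77491; balance=3614143-77491=3536652
5. interest=⌊3536652·30/10000⌋=10609; principal=88333-10609=77724; balance=3536652-77724=3458928
6. interest=⌊3458928·30/10000⌋=10376; principal=88333-10376=77957; balance=3458928-77957=3380971
7. interest=⌊3380971·30/10000⌋=10142; principal=88333-10142=78191; balance=3380971-78191=3302780
8. interest=⌊3302780·30/10000⌋=9908; principal=88333-9908=78425; balance=3302780-78425=3224355
9. interest=⌊3224355·30/10000⌋=9673; principal=88333-9673=78660; balance=3224355-78660=3145695
10. interest=⌊3145695·30/10000⌋=9437; principal=88333-9437=78896; balance=3145695-78896=3066799
11. interest=⌊3066799·30/10000⌋=9200; principal=88333-9200=79133; balance=3066799-79133=2987666
12. interest=⌊2987666·30/10000⌋=8962; principal=88333-8962=79371; balance=2987666-79371=2908295
13. interest=⌊2908295·30/10000⌋=8724; principal=88333-8724=79609; balance=2908295-79609=2828686
14. interest=⌊2828686·30/10000⌋=8486; principal=88333-8486=79847; balance=2828686-79847=2748839
15. interest=⌊2748839·30/10000⌋=8246; principal=88333-8246=80087; balance=2748839-80087=2668752
16. interest=⌊2668752·30/10000⌋=8006; principal=88333-8006=80327; balance=2668752-80327=2588425
17. interest=⌊2588425·30/10000⌋=7765; principal=88333-7765=80568; balance=2588425-80568=2507857
18. interest=⌊2507857·30/10000⌋=7523; principal=88333-7523=80810; balance=2507857-80810=2427047
19. interest=⌊2427047·30/10000⌋=7281; principal=88333-7281=81052; balance=2427047-81052=2345995
20. interest=⌊2345995·30/10000⌋=7037; principal=88333-7037=81296; balance=2345995-81296=2264699
21. interest=⌊2264699·30/10000⌋=6794; principal=88333-6794=81539; balance=2264699-81539=2183160
22. interest=⌊2183160·30/10000⌋=6549; principal=88333-6549=81784; balance=2183160-81784=2101376
23. interest=⌊2101376·30/10000⌋=6304; principal=88333-6304=82029; balance=2101376-82029=2019347
24. interest=⌊2019347·30/10000⌋=6058; principal=88333-6058=82275; balance=2019347-82275=1937072
25. interest=⌊1937072·30/10000⌋=5811; principal=88333-5811=82522; balance=1937072-82522=1854550
26. interest=⌊1854550·30/10000⌋=5563; principal=88333-5563=82770; balance=1854550-82770=1771780
27. interest=⌊1771780·30/10000⌋=5315; principal=88333-5315=83018; balance=1771780-83018=1688762
28. interest=⌊1688762·30/10000⌋=5066; principal=88333-5066=83267; balance=1688762-83267=1605495
29. interest=⌊1605495·30/10000⌋=4816; principal=88333-4816=83517; balance=1605495-83517=1521978
30. interest=⌊1521978·30/10000⌋=4565; principal=88333-4565=83768; balance=1521978-83768=1438210
31. interest=⌊1438210·30/10000⌋=4314; principal=88333-4314=84019; balance=1438210-84019=1354191
32. interest=⌊1354191·30/10000⌋=4062; principal=88333-4062=84271; balance=1354191-84271=1269920
33. interest=⌊1269920·30/10000⌋=3809; principal=88333-3809=84524; balance=1269920-84524=1185396
34. interest=⌊1185396·30/10000⌋=3556; principal=88333-3556=84777; balance=1185396-84777=1100619
35. interest=⌊1100619·30/10000⌋=3301; principal=88333-3301=85032; balance=1100619-85032=1015587
36. interest=⌊1015587·30/10000⌋=3046; principal=88333-3046=85287; balance=1015587-85287=930300
37. interest=⌊930300·30/10000⌋=2790; principal=88333-2790=85543; balance=930300-85543=844757
38. interest=⌊844757·30/10000⌋=2534; principal=88333-2534=85799; balance=844757-85799=758958
39. interest=⌊758958·30/10000⌋=2276; principal=88333-2276=86057; balance=758958-86057=672901
40. interest=⌊672901·30/10000⌋=2018; principal=88333-2018=86315; balance=672901-86315=586586
41. interest=⌊586586·30/10000⌋=1759; principal=88333-1759=86574; balance=586586-86574=500012
42. interest=⌊500012·30/10000⌋=1500; principal=88333-1500=86833; balance=500012-86833=413179
43. interest=⌊413179·30/10000⌋=1239; principal=88333-1239=87094; balance=413179-87094=326085
44. interest=⌊326085·30/10000⌋=978; principal=88333-978=87355; balance=326085-87355=238730
45. interest=⌊238730·30/10000⌋=716; principal=88333-716=87617; balance=238730-87617=151113
46. interest=⌊151113·30/10000⌋=453; principal=88333-453=87880; balance=151113-87880=63233
47. interest=⌊63233·30/10000⌋=189; principal=min(88333-189,63233)=63233; balance=63233-63233=0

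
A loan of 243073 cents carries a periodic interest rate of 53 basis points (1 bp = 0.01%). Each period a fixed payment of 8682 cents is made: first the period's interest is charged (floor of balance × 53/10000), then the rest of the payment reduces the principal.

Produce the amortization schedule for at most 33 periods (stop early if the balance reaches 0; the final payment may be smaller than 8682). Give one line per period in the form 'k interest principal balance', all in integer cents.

1. interest=⌊243073·53/10000⌋=1288; principal=8682-1288=7394; balance=243073-7394=235679
2. interest=⌊235679·53/10000⌋=1249; principal=8682-1249=7433; balance=235679-7433=228246
3. interest=⌊228246·53/10000⌋=1209; principal=8682-1209=7473; balance=228246-7473=220773
4. interest=⌊220773·53/10000⌋=1170; principal=8682-1170=7512; balance=220773-7512=213261
5. interest=⌊213261·53/10000⌋=1130; principal=8682-1130=7552; balance=213261-7552=205709
6. interest=⌊205709·53/10000⌋=1090; principal=8682-1090=7592; balance=205709-7592=198117
7. interest=⌊198117·53/10000⌋=1050; principal=8682-1050=7632; balance=198117-7632=190485
8. interest=⌊190485·53/10000⌋=1009; principal=8682-1009=7673; balance=190485-7673=182812
9. interest=⌊182812·53/10000⌋=968; principal=8682-968=7714; balance=182812-7714=175098
10. interest=⌊175098·53/10000⌋=928; principal=8682-928=7754; balance=175098-7754=167344
11. interest=⌊167344·53/10000⌋=886; principal=8682-886=7796; balance=167344-7796=159548
12. interest=⌊159548·53/10000⌋=845; principal=8682-845=7837; balance=159548-7837=151711
13. interest=⌊151711·53/10000⌋=804; principal=8682-804=7878; balance=151711-7878=143833
14. interest=⌊143833·53/10000⌋=762; principal=8682-762=7920; balance=143833-7920=135913
15. interest=⌊135913·53/10000⌋=720; principal=8682-720=7962; balance=135913-7962=127951
16. interest=⌊127951·53/10000⌋=678; principal=8682-678=8004; balance=127951-8004=119947
17. interest=⌊119947·53/10000⌋=635; principal=8682-635=8047; balance=119947-8047=111900
18. interest=⌊111900·53/10000⌋=593; principal=8682-593=8089; balance=111900-8089=103811
19. interest=⌊103811·53/10000⌋=550; principal=8682-550=8132; balance=103811-8132=95679
20. interest=⌊95679·53/10000⌋=507; principal=8682-507=8175; balance=95679-8175=87504
21. interest=⌊87504·53/10000⌋=463; principal=8682-463=8219; balance=87504-8219=79285
22. interest=⌊79285·53/10000⌋=420; principal=8682-420=8262; balance=79285-8262=71023
23. interest=⌊71023·53/10000⌋=376; principal=8682-376=8306; balance=71023-8306=62717
24. interest=⌊62717·53/10000⌋=332; principal=8682-332=8350; balance=62717-8350=54367
25. interest=⌊54367·53/10000⌋=288; principal=8682-288=8394; balance=54367-8394=45973
26. interest=⌊45973·53/10000⌋=243; principal=8682-243=8439; balance=45973-8439=37534
27. interest=⌊37534·53/10000⌋=198; principal=8682-198=8484; balance=37534-8484=29050
28. interest=⌊29050·53/10000⌋=153; principal=8682-153=8529; balance=29050-8529=20521
29. interest=⌊20521·53/10000⌋=108; principal=8682-108=8574; balance=20521-8574=11947
30. interest=⌊11947·53/10000⌋=63; principal=8682-63=8619; balance=11947-8619=3328
31. interest=⌊3328·53/10000⌋=17; principal=min(8682-17,3328)=3328; balance=3328-3328=0

1 1288 7394 235679
2 1249 7433 228246
3 1209 7473 220773
4 1170 7512 213261
5 1130 7552 205709
6 1090 7592 198117
7 1050 7632 190485
8 1009 7673 182812
9 968 7714 175098
10 928 7754 167344
11 886 7796 159548
12 845 7837 151711
13 804 7878 143833
14 762 7920 135913
15 720 7962 127951
16 678 8004 119947
17 635 8047 111900
18 593 8089 103811
19 550 8132 95679
20 507 8175 87504
21 463 8219 79285
22 420 8262 71023
23 376 8306 62717
24 332 8350 54367
25 288 8394 45973
26 243 8439 37534
27 198 8484 29050
28 153 8529 20521
29 108 8574 11947
30 63 8619 3328
31 17 3328 0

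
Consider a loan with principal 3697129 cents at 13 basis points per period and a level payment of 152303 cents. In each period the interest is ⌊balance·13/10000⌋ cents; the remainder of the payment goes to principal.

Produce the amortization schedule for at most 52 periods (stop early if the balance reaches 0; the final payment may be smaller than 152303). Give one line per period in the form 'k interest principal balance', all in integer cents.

1. interest=⌊3697129·13/10000⌋=4806; principal=152303-4806=147497; balance=3697129-147497=3549632
2. interest=⌊3549632·13/10000⌋=4614; principal=152303-4614=147689; balance=3549632-147689=3401943
3. interest=⌊3401943·13/10000⌋=4422; principal=152303-4422=147881; balance=3401943-147881=3254062
4. interest=⌊3254062·13/10000⌋=4230; principal=152303-4230=148073; balance=3254062-148073=3105989
5. interest=⌊3105989·13/10000⌋=4037; principal=152303-4037=148266; balance=3105989-148266=2957723
6. interest=⌊2957723·13/10000⌋=3845; principal=152303-3845=148458; balance=2957723-148458=2809265
7. interest=⌊2809265·13/10000⌋=3652; principal=152303-3652=148651; balance=2809265-148651=2660614
8. interest=⌊2660614·13/10000⌋=3458; principal=152303-3458=148845; balance=2660614-148845=2511769
9. interest=⌊2511769·13/10000⌋=3265; principal=152303-3265=149038; balance=2511769-149038=2362731
10. interest=⌊2362731·13/10000⌋=3071; principal=152303-3071=149232; balance=2362731-149232=2213499
11. interest=⌊2213499·13/10000⌋=2877; principal=152303-2877=149426; balance=2213499-149426=2064073
12. interest=⌊2064073·13/10000⌋=2683; principal=152303-2683=149620; balance=2064073-149620=1914453
13. interest=⌊1914453·13/10000⌋=2488; principal=152303-2488=149815; balance=1914453-149815=1764638
14. interest=⌊1764638·13/10000⌋=2294; principal=152303-2294=150009; balance=1764638-150009=1614629
15. interest=⌊1614629·13/10000⌋=2099; principal=152303-2099=150204; balance=1614629-150204=1464425
16. interest=⌊1464425·13/10000⌋=1903; principal=152303-1903=150400; balance=1464425-150400=1314025
17. interest=⌊1314025·13/10000⌋=1708; principal=152303-1708=150595; balance=1314025-150595=1163430
18. interest=⌊1163430·13/10000⌋=1512; principal=152303-1512=150791; balance=1163430-150791=1012639
19. interest=⌊1012639·13/10000⌋=1316; principal=152303-1316=150987; balance=1012639-150987=861652
20. interest=⌊861652·13/10000⌋=1120; principal=152303-1120=151183; balance=861652-151183=710469
21. interest=⌊710469·13/10000⌋=923; principal=152303-923=151380; balance=710469-151380=559089
22. interest=⌊559089·13/10000⌋=726; principal=152303-726=151577; balance=559089-151577=407512
23. interest=⌊407512·13/10000⌋=529; principal=152303-529=151774; balance=407512-151774=255738
24. interest=⌊255738·13/10000⌋=332; principal=152303-332=151971; balance=255738-151971=103767
25. interest=⌊103767·13/10000⌋=134; principal=min(152303-134,103767)=103767; balance=103767-103767=0

1 4806 147497 3549632
2 4614 147689 3401943
3 4422 147881 3254062
4 4230 148073 3105989
5 4037 148266 2957723
6 3845 148458 2809265
7 3652 148651 2660614
8 3458 148845 2511769
9 3265 149038 2362731
10 3071 149232 2213499
11 2877 149426 2064073
12 2683 149620 1914453
13 2488 149815 1764638
14 2294 150009 1614629
15 2099 150204 1464425
16 1903 150400 1314025
17 1708 150595 1163430
18 1512 150791 1012639
19 1316 150987 861652
20 1120 151183 710469
21 923 151380 559089
22 726 151577 407512
23 529 151774 255738
24 332 151971 103767
25 134 103767 0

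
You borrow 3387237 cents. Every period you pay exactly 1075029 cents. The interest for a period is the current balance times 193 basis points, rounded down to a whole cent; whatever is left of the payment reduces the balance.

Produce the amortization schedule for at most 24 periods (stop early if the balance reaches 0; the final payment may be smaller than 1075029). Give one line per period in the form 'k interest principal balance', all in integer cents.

1 65373 1009656 2377581
2 45887 1029142 1348439
3 26024 1049005 299434
4 5779 299434 0

1. interest=⌊3387237·193/10000⌋=65373; principal=1075029-65373=1009656; balance=3387237-1009656=2377581
2. interest=⌊2377581·193/10000⌋=45887; principal=1075029-45887=1029142; balance=2377581-1029142=1348439
3. interest=⌊1348439·193/10000⌋=26024; principal=1075029-26024=1049005; balance=1348439-1049005=299434
4. interest=⌊299434·193/10000⌋=5779; principal=min(1075029-5779,299434)=299434; balance=299434-299434=0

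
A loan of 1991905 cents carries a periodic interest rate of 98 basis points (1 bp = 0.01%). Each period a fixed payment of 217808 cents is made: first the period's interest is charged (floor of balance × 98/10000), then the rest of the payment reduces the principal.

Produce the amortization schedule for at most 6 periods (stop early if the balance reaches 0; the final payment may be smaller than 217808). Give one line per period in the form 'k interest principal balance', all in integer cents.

1. interest=⌊1991905·98/10000⌋=19520; principal=217808-19520=198288; balance=1991905-198288=1793617
2. interest=⌊1793617·98/10000⌋=17577; principal=217808-17577=200231; balance=1793617-200231=1593386
3. interest=⌊1593386·98/10000⌋=15615; principal=217808-15615=202193; balance=1593386-202193=1391193
4. interest=⌊1391193·98/10000⌋=13633; principal=217808-13633=204175; balance=1391193-204175=1187018
5. interest=⌊1187018·98/10000⌋=11632; principal=217808-11632=206176; balance=1187018-206176=980842
6. interest=⌊980842·98/10000⌋=9612; principal=217808-9612=208196; balance=980842-208196=772646

1 19520 198288 1793617
2 17577 200231 1593386
3 15615 202193 1391193
4 13633 204175 1187018
5 11632 206176 980842
6 9612 208196 772646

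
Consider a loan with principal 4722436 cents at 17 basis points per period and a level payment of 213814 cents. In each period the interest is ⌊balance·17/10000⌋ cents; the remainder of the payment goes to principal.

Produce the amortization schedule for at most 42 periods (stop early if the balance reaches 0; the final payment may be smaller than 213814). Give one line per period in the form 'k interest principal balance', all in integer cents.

1. interest=⌊4722436·17/10000⌋=8028; principal=213814-8028=205786; balance=4722436-205786=4516650
2. interest=⌊4516650·17/10000⌋=7678; principal=213814-7678=206136; balance=4516650-206136=4310514
3. interest=⌊4310514·17/10000⌋=7327; principal=213814-7327=206487; balance=4310514-206487=4104027
4. interest=⌊4104027·17/10000⌋=6976; principal=213814-6976=206838; balance=4104027-206838=3897189
5. interest=⌊3897189·17/10000⌋=6625; principal=213814-6625=207189; balance=3897189-207189=3690000
6. interest=⌊3690000·17/10000⌋=6273; principal=213814-6273=207541; balance=3690000-207541=3482459
7. interest=⌊3482459·17/10000⌋=5920; principal=213814-5920=207894; balance=3482459-207894=3274565
8. interest=⌊3274565·17/10000⌋=5566; principal=213814-5566=208248; balance=3274565-208248=3066317
9. interest=⌊3066317·17/10000⌋=5212; principal=213814-5212=208602; balance=3066317-208602=2857715
10. interest=⌊2857715·17/10000⌋=4858; principal=213814-4858=208956; balance=2857715-208956=2648759
11. interest=⌊2648759·17/10000⌋=4502; principal=213814-4502=209312; balance=2648759-209312=2439447
12. interest=⌊2439447·17/10000⌋=4147; principal=213814-4147=209667; balance=2439447-209667=2229780
13. interest=⌊2229780·17/10000⌋=3790; principal=213814-3790=210024; balance=2229780-210024=2019756
14. interest=⌊2019756·17/10000⌋=3433; principal=213814-3433=210381; balance=2019756-210381=1809375
15. interest=⌊1809375·17/10000⌋=3075; principal=213814-3075=210739; balance=1809375-210739=1598636
16. interest=⌊1598636·17/10000⌋=2717; principal=213814-2717=211097; balance=1598636-211097=1387539
17. interest=⌊1387539·17/10000⌋=2358; principal=213814-2358=211456; balance=1387539-211456=1176083
18. interest=⌊1176083·17/10000⌋=1999; principal=213814-1999=211815; balance=1176083-211815=964268
19. interest=⌊964268·17/10000⌋=1639; principal=213814-1639=212175; balance=964268-212175=752093
20. interest=⌊752093·17/10000⌋=1278; principal=213814-1278=212536; balance=752093-212536=539557
21. interest=⌊539557·17/10000⌋=917; principal=213814-917=212897; balance=539557-212897=326660
22. interest=⌊326660·17/10000⌋=555; principal=213814-555=213259; balance=326660-213259=113401
23. interest=⌊113401·17/10000⌋=192; principal=min(213814-192,113401)=113401; balance=113401-113401=0

1 8028 205786 4516650
2 7678 206136 4310514
3 7327 206487 4104027
4 6976 206838 3897189
5 6625 207189 3690000
6 6273 207541 3482459
7 5920 207894 3274565
8 5566 208248 3066317
9 5212 208602 2857715
10 4858 208956 2648759
11 4502 209312 2439447
12 4147 209667 2229780
13 3790 210024 2019756
14 3433 210381 1809375
15 3075 210739 1598636
16 2717 211097 1387539
17 2358 211456 1176083
18 1999 211815 964268
19 1639 212175 752093
20 1278 212536 539557
21 917 212897 326660
22 555 213259 113401
23 192 113401 0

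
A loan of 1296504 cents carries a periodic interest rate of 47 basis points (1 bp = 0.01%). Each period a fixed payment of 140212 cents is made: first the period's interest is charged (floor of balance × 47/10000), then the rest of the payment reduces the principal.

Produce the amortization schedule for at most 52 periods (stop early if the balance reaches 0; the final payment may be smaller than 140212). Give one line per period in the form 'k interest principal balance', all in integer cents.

1 6093 134119 1162385
2 5463 134749 1027636
3 4829 135383 892253
4 4193 136019 756234
5 3554 136658 619576
6 2912 137300 482276
7 2266 137946 344330
8 1618 138594 205736
9 966 139246 66490
10 312 66490 0

1. interest=⌊1296504·47/10000⌋=6093; principal=140212-6093=134119; balance=1296504-134119=1162385
2. interest=⌊1162385·47/10000⌋=5463; principal=140212-5463=134749; balance=1162385-134749=1027636
3. interest=⌊1027636·47/10000⌋=4829; principal=140212-4829=135383; balance=1027636-135383=892253
4. interest=⌊892253·47/10000⌋=4193; principal=140212-4193=136019; balance=892253-136019=756234
5. interest=⌊756234·47/10000⌋=3554; principal=140212-3554=136658; balance=756234-136658=619576
6. interest=⌊619576·47/10000⌋=2912; principal=140212-2912=137300; balance=619576-137300=482276
7. interest=⌊482276·47/10000⌋=2266; principal=140212-2266=137946; balance=482276-137946=344330
8. interest=⌊344330·47/10000⌋=1618; principal=140212-1618=138594; balance=344330-138594=205736
9. interest=⌊205736·47/10000⌋=966; principal=140212-966=139246; balance=205736-139246=66490
10. interest=⌊66490·47/10000⌋=312; principal=min(140212-312,66490)=66490; balance=66490-66490=0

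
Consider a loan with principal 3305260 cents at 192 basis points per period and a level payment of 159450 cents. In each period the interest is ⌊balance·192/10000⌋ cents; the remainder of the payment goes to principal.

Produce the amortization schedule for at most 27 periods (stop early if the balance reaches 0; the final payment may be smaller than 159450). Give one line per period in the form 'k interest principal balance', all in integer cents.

1 63460 95990 3209270
2 61617 97833 3111437
3 59739 99711 3011726
4 57825 101625 2910101
5 55873 103577 2806524
6 53885 105565 2700959
7 51858 107592 2593367
8 49792 109658 2483709
9 47687 111763 2371946
10 45541 113909 2258037
11 43354 116096 2141941
12 41125 118325 2023616
13 38853 120597 1903019
14 36537 122913 1780106
15 34178 125272 1654834
16 31772 127678 1527156
17 29321 130129 1397027
18 26822 132628 1264399
19 24276 135174 1129225
20 21681 137769 991456
21 19035 140415 851041
22 16339 143111 707930
23 13592 145858 562072
24 10791 148659 413413
25 7937 151513 261900
26 5028 154422 107478
27 2063 107478 0

1. interest=⌊3305260·192/10000⌋=63460; principal=159450-63460=95990; balance=3305260-95990=3209270
2. interest=⌊3209270·192/10000⌋=61617; principal=159450-61617=97833; balance=3209270-97833=3111437
3. interest=⌊3111437·192/10000⌋=59739; principal=159450-59739=99711; balance=3111437-99711=3011726
4. interest=⌊3011726·192/10000⌋=57825; principal=159450-57825=101625; balance=3011726-101625=2910101
5. interest=⌊2910101·192/10000⌋=55873; principal=159450-55873=103577; balance=2910101-103577=2806524
6. interest=⌊2806524·192/10000⌋=53885; principal=159450-53885=105565; balance=2806524-105565=2700959
7. interest=⌊2700959·192/10000⌋=51858; principal=159450-51858=107592; balance=2700959-107592=2593367
8. interest=⌊2593367·192/10000⌋=49792; principal=159450-49792=109658; balance=2593367-109658=2483709
9. interest=⌊2483709·192/10000⌋=47687; principal=159450-47687=111763; balance=2483709-111763=2371946
10. interest=⌊2371946·192/10000⌋=45541; principal=159450-45541=113909; balance=2371946-113909=2258037
11. interest=⌊2258037·192/10000⌋=43354; principal=159450-43354=116096; balance=2258037-116096=2141941
12. interest=⌊2141941·192/10000⌋=41125; principal=159450-41125=118325; balance=2141941-118325=2023616
13. interest=⌊2023616·192/10000⌋=38853; principal=159450-38853=120597; balance=2023616-120597=1903019
14. interest=⌊1903019·192/10000⌋=36537; principal=159450-36537=122913; balance=1903019-122913=1780106
15. interest=⌊1780106·192/10000⌋=34178; principal=159450-34178=125272; balance=1780106-125272=1654834
16. interest=⌊1654834·192/10000⌋=31772; principal=159450-31772=127678; balance=1654834-127678=1527156
17. interest=⌊1527156·192/10000⌋=29321; principal=159450-29321=130129; balance=1527156-130129=1397027
18. interest=⌊1397027·192/10000⌋=26822; principal=159450-26822=132628; balance=1397027-132628=1264399
19. interest=⌊1264399·192/10000⌋=24276; principal=159450-24276=135174; balance=1264399-135174=1129225
20. interest=⌊1129225·192/10000⌋=21681; principal=159450-21681=137769; balance=1129225-137769=991456
21. interest=⌊991456·192/10000⌋=19035; principal=159450-19035=140415; balance=991456-140415=851041
22. interest=⌊851041·192/10000⌋=16339; principal=159450-16339=143111; balance=851041-143111=707930
23. interest=⌊707930·192/10000⌋=13592; principal=159450-13592=145858; balance=707930-145858=562072
24. interest=⌊562072·192/10000⌋=10791; principal=159450-10791=148659; balance=562072-148659=413413
25. interest=⌊413413·192/10000⌋=7937; principal=159450-7937=151513; balance=413413-151513=261900
26. interest=⌊261900·192/10000⌋=5028; principal=159450-5028=154422; balance=261900-154422=107478
27. interest=⌊107478·192/10000⌋=2063; principal=min(159450-2063,107478)=107478; balance=107478-107478=0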